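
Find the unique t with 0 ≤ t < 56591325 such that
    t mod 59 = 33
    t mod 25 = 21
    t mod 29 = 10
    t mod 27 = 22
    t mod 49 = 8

From t ≡ 33 (mod 59) write t = 33 + 59s. Substituting into t ≡ 21 (mod 25) gives 59s ≡ 13 (mod 25), and since 9⁻¹ ≡ 14 (mod 25), s ≡ 7. Hence t ≡ 33 + 59·7 = 446 (mod 1475).
From t ≡ 446 (mod 1475) write t = 446 + 1475s. Substituting into t ≡ 10 (mod 29) gives 1475s ≡ 28 (mod 29), and since 25⁻¹ ≡ 7 (mod 29), s ≡ 22. Hence t ≡ 446 + 1475·22 = 32896 (mod 42775).
From t ≡ 32896 (mod 42775) write t = 32896 + 42775s. Substituting into t ≡ 22 (mod 27) gives 42775s ≡ 12 (mod 27), and since 7⁻¹ ≡ 4 (mod 27), s ≡ 21. Hence t ≡ 32896 + 42775·21 = 931171 (mod 1154925).
From t ≡ 931171 (mod 1154925) write t = 931171 + 1154925s. Substituting into t ≡ 8 (mod 49) gives 1154925s ≡ 33 (mod 49), and since 44⁻¹ ≡ 39 (mod 49), s ≡ 13. Hence t ≡ 931171 + 1154925·13 = 15945196 (mod 56591325).

15945196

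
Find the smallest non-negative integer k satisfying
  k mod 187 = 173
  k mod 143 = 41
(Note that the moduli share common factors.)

gcd(187, 143) = 11 and 11 | (41 − 173), so the pair is consistent; merging gives k ≡ 2043 (mod 2431), where 2431 = lcm(187, 143).
The solution is unique modulo lcm(187, 143) = 2431.

2043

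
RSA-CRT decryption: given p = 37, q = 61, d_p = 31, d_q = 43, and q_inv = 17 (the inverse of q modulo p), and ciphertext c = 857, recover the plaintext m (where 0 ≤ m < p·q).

m₁ = c^(d_p) mod p: c ≡ 6 (mod 37), and 6^31 mod 37 = 31.
m₂ = c^(d_q) mod q: c ≡ 3 (mod 61), and 3^43 mod 61 = 27.
h = q_inv·(m₁ − m₂) mod p = 17·(31 − 27) mod 37 = 31.
m = m₂ + h·q = 27 + 31·61 = 1918.

1918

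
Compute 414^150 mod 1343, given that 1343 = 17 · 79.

Mod 17: 414 ≡ 6; by Fermat, exponent reduces to 150 mod 16 = 6; 6^6 ≡ 8 (mod 17).
Mod 79: 414 ≡ 19; by Fermat, exponent reduces to 150 mod 78 = 72; 19^72 ≡ 52 (mod 79).
Combine by CRT: x ≡ 8 (mod 17), x ≡ 52 (mod 79) ⇒ x ≡ 1079 (mod 1343).

1079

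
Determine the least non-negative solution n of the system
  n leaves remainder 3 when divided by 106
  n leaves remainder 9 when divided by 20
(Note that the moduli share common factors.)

109

gcd(106, 20) = 2 and 2 | (9 − 3), so the pair is consistent; merging gives n ≡ 109 (mod 1060), where 1060 = lcm(106, 20).
The solution is unique modulo lcm(106, 20) = 1060.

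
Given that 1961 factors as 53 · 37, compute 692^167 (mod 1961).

1823

Mod 53: 692 ≡ 3; by Fermat, exponent reduces to 167 mod 52 = 11; 3^11 ≡ 21 (mod 53).
Mod 37: 692 ≡ 26; by Fermat, exponent reduces to 167 mod 36 = 23; 26^23 ≡ 10 (mod 37).
Combine by CRT: x ≡ 21 (mod 53), x ≡ 10 (mod 37) ⇒ x ≡ 1823 (mod 1961).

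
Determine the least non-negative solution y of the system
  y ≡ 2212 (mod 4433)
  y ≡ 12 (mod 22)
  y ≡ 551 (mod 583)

gcd(4433, 22) = 11 and 11 | (12 − 2212), so the pair is consistent; merging gives y ≡ 2212 (mod 8866), where 8866 = lcm(4433, 22).
gcd(8866, 583) = 11 and 11 | (551 − 2212), so the pair is consistent; merging gives y ≡ 179532 (mod 469898), where 469898 = lcm(8866, 583).
The solution is unique modulo lcm(4433, 22, 583) = 469898.

179532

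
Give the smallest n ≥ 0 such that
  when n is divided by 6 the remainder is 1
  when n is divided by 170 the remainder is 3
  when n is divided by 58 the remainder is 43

13093

gcd(6, 170) = 2 and 2 | (3 − 1), so the pair is consistent; merging gives n ≡ 343 (mod 510), where 510 = lcm(6, 170).
gcd(510, 58) = 2 and 2 | (43 − 343), so the pair is consistent; merging gives n ≡ 13093 (mod 14790), where 14790 = lcm(510, 58).
The solution is unique modulo lcm(6, 170, 58) = 14790.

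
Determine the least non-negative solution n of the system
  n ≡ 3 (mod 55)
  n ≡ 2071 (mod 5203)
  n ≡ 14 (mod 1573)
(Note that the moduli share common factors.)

Combine the congruences pairwise.
gcd(55, 5203) = 11 and 11 | (2071 − 3), so the pair is consistent; merging gives n ≡ 22883 (mod 26015), where 26015 = lcm(55, 5203).
gcd(26015, 1573) = 121 and 121 | (14 − 22883), so the pair is consistent; merging gives n ≡ 335063 (mod 338195), where 338195 = lcm(26015, 1573).
The solution is unique modulo lcm(55, 5203, 1573) = 338195.

335063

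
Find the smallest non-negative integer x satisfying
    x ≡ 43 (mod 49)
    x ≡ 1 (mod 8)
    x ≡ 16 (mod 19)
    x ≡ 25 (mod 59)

From x ≡ 43 (mod 49) write x = 43 + 49t. Substituting into x ≡ 1 (mod 8) gives 49t ≡ 6 (mod 8), and since 1⁻¹ ≡ 1 (mod 8), t ≡ 6. Hence x ≡ 43 + 49·6 = 337 (mod 392).
From x ≡ 337 (mod 392) write x = 337 + 392t. Substituting into x ≡ 16 (mod 19) gives 392t ≡ 2 (mod 19), and since 12⁻¹ ≡ 8 (mod 19), t ≡ 16. Hence x ≡ 337 + 392·16 = 6609 (mod 7448).
From x ≡ 6609 (mod 7448) write x = 6609 + 7448t. Substituting into x ≡ 25 (mod 59) gives 7448t ≡ 24 (mod 59), and since 14⁻¹ ≡ 38 (mod 59), t ≡ 27. Hence x ≡ 6609 + 7448·27 = 207705 (mod 439432).

207705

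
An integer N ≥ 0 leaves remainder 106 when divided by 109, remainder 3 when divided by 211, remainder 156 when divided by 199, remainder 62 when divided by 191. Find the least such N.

From N ≡ 106 (mod 109) write N = 106 + 109t. Substituting into N ≡ 3 (mod 211) gives 109t ≡ 108 (mod 211), and since 109⁻¹ ≡ 151 (mod 211), t ≡ 61. Hence N ≡ 106 + 109·61 = 6755 (mod 22999).
From N ≡ 6755 (mod 22999) write N = 6755 + 22999t. Substituting into N ≡ 156 (mod 199) gives 22999t ≡ 167 (mod 199), and since 114⁻¹ ≡ 103 (mod 199), t ≡ 87. Hence N ≡ 6755 + 22999·87 = 2007668 (mod 4576801).
From N ≡ 2007668 (mod 4576801) write N = 2007668 + 4576801t. Substituting into N ≡ 62 (mod 191) gives 4576801t ≡ 186 (mod 191), and since 59⁻¹ ≡ 68 (mod 191), t ≡ 42. Hence N ≡ 2007668 + 4576801·42 = 194233310 (mod 874168991).

194233310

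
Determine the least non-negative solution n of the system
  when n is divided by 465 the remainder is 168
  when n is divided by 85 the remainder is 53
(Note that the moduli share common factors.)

5748

gcd(465, 85) = 5 and 5 | (53 − 168), so the pair is consistent; merging gives n ≡ 5748 (mod 7905), where 7905 = lcm(465, 85).
The solution is unique modulo lcm(465, 85) = 7905.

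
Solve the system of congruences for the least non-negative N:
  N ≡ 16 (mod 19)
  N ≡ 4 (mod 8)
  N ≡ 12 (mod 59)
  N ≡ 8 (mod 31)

Combine the congruences pairwise.
From N ≡ 16 (mod 19) write N = 16 + 19t. Substituting into N ≡ 4 (mod 8) gives 19t ≡ 4 (mod 8), and since 3⁻¹ ≡ 3 (mod 8), t ≡ 4. Hence N ≡ 16 + 19·4 = 92 (mod 152).
From N ≡ 92 (mod 152) write N = 92 + 152t. Substituting into N ≡ 12 (mod 59) gives 152t ≡ 38 (mod 59), and since 34⁻¹ ≡ 33 (mod 59), t ≡ 15. Hence N ≡ 92 + 152·15 = 2372 (mod 8968).
From N ≡ 2372 (mod 8968) write N = 2372 + 8968t. Substituting into N ≡ 8 (mod 31) gives 8968t ≡ 23 (mod 31), and since 9⁻¹ ≡ 7 (mod 31), t ≡ 6. Hence N ≡ 2372 + 8968·6 = 56180 (mod 278008).

56180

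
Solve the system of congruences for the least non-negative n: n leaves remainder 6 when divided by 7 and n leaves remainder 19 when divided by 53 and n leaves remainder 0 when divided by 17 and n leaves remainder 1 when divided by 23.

Combine the congruences pairwise.
From n ≡ 6 (mod 7) write n = 6 + 7t. Substituting into n ≡ 19 (mod 53) gives 7t ≡ 13 (mod 53), and since 7⁻¹ ≡ 38 (mod 53), t ≡ 17. Hence n ≡ 6 + 7·17 = 125 (mod 371).
From n ≡ 125 (mod 371) write n = 125 + 371t. Substituting into n ≡ 0 (mod 17) gives 371t ≡ 11 (mod 17), and since 14⁻¹ ≡ 11 (mod 17), t ≡ 2. Hence n ≡ 125 + 371·2 = 867 (mod 6307).
From n ≡ 867 (mod 6307) write n = 867 + 6307t. Substituting into n ≡ 1 (mod 23) gives 6307t ≡ 8 (mod 23), and since 5⁻¹ ≡ 14 (mod 23), t ≡ 20. Hence n ≡ 867 + 6307·20 = 127007 (mod 145061).

127007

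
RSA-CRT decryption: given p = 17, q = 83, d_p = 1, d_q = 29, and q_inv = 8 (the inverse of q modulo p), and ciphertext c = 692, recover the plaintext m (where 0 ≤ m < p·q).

m₁ = c^(d_p) mod p: c ≡ 12 (mod 17), and 12^1 mod 17 = 12.
m₂ = c^(d_q) mod q: c ≡ 28 (mod 83), and 28^29 mod 83 = 75.
h = q_inv·(m₁ − m₂) mod p = 8·(12 − 75) mod 17 = 6.
m = m₂ + h·q = 75 + 6·83 = 573.

573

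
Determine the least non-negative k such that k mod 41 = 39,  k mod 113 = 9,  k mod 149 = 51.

The moduli are pairwise coprime; N = 41·113·149 = 690317.
N/41 = 16837; 16837 ≡ 27 (mod 41); 27·38 ≡ 1, so inverse 38.
N/113 = 6109; 6109 ≡ 7 (mod 113); 7·97 ≡ 1, so inverse 97.
N/149 = 4633; 4633 ≡ 14 (mod 149); 14·32 ≡ 1, so inverse 32.
k ≡ 39·16837·38 + 9·6109·97 + 51·4633·32 = 37846647.
37846647 mod 690317 = 569529.

569529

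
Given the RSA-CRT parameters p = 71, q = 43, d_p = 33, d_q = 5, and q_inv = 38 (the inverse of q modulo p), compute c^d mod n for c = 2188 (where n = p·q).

831

m₁ = c^(d_p) mod p: c ≡ 58 (mod 71), and 58^33 mod 71 = 50.
m₂ = c^(d_q) mod q: c ≡ 38 (mod 43), and 38^5 mod 43 = 14.
h = q_inv·(m₁ − m₂) mod p = 38·(50 − 14) mod 71 = 19.
m = m₂ + h·q = 14 + 19·43 = 831.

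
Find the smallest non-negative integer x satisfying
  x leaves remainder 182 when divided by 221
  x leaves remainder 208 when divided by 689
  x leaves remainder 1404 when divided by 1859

233779

gcd(221, 689) = 13 and 13 | (208 − 182), so the pair is consistent; merging gives x ≡ 11232 (mod 11713), where 11713 = lcm(221, 689).
gcd(11713, 1859) = 13 and 13 | (1404 − 11232), so the pair is consistent; merging gives x ≡ 233779 (mod 1674959), where 1674959 = lcm(11713, 1859).
The solution is unique modulo lcm(221, 689, 1859) = 1674959.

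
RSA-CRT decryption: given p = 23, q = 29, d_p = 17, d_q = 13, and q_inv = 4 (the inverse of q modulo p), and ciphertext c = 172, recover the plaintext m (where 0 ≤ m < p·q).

566

m₁ = c^(d_p) mod p: c ≡ 11 (mod 23), and 11^17 mod 23 = 14.
m₂ = c^(d_q) mod q: c ≡ 27 (mod 29), and 27^13 mod 29 = 15.
h = q_inv·(m₁ − m₂) mod p = 4·(14 − 15) mod 23 = 19.
m = m₂ + h·q = 15 + 19·29 = 566.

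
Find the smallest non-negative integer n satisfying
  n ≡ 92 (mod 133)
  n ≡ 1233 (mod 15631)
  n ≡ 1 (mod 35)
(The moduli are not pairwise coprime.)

Combine the congruences pairwise.
gcd(133, 15631) = 7 and 7 | (1233 − 92), so the pair is consistent; merging gives n ≡ 251329 (mod 296989), where 296989 = lcm(133, 15631).
gcd(296989, 35) = 7 and 7 | (1 − 251329), so the pair is consistent; merging gives n ≡ 1142296 (mod 1484945), where 1484945 = lcm(296989, 35).
The solution is unique modulo lcm(133, 15631, 35) = 1484945.

1142296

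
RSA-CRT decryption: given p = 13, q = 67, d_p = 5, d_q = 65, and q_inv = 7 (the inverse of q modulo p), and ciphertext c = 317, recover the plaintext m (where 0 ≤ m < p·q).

m₁ = c^(d_p) mod p: c ≡ 5 (mod 13), and 5^5 mod 13 = 5.
m₂ = c^(d_q) mod q: c ≡ 49 (mod 67), and 49^65 mod 67 = 26.
h = q_inv·(m₁ − m₂) mod p = 7·(5 − 26) mod 13 = 9.
m = m₂ + h·q = 26 + 9·67 = 629.

629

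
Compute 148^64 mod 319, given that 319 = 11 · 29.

Mod 11: 148 ≡ 5; by Fermat, exponent reduces to 64 mod 10 = 4; 5^4 ≡ 9 (mod 11).
Mod 29: 148 ≡ 3; by Fermat, exponent reduces to 64 mod 28 = 8; 3^8 ≡ 7 (mod 29).
Combine by CRT: x ≡ 9 (mod 11), x ≡ 7 (mod 29) ⇒ x ≡ 152 (mod 319).

152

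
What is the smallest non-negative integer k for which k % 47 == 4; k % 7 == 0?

Combine the congruences pairwise.
From k ≡ 4 (mod 47) write k = 4 + 47t. Substituting into k ≡ 0 (mod 7) gives 47t ≡ 3 (mod 7), and since 5⁻¹ ≡ 3 (mod 7), t ≡ 2. Hence k ≡ 4 + 47·2 = 98 (mod 329).

98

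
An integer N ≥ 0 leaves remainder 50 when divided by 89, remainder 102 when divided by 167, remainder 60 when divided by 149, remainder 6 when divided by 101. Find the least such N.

Combine the congruences pairwise.
From N ≡ 50 (mod 89) write N = 50 + 89t. Substituting into N ≡ 102 (mod 167) gives 89t ≡ 52 (mod 167), and since 89⁻¹ ≡ 152 (mod 167), t ≡ 55. Hence N ≡ 50 + 89·55 = 4945 (mod 14863).
From N ≡ 4945 (mod 14863) write N = 4945 + 14863t. Substituting into N ≡ 60 (mod 149) gives 14863t ≡ 32 (mod 149), and since 112⁻¹ ≡ 4 (mod 149), t ≡ 128. Hence N ≡ 4945 + 14863·128 = 1907409 (mod 2214587).
From N ≡ 1907409 (mod 2214587) write N = 1907409 + 2214587t. Substituting into N ≡ 6 (mod 101) gives 2214587t ≡ 83 (mod 101), and since 61⁻¹ ≡ 53 (mod 101), t ≡ 56. Hence N ≡ 1907409 + 2214587·56 = 125924281 (mod 223673287).

125924281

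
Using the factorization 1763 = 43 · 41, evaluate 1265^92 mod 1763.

Mod 43: 1265 ≡ 18; by Fermat, exponent reduces to 92 mod 42 = 8; 18^8 ≡ 40 (mod 43).
Mod 41: 1265 ≡ 35; by Fermat, exponent reduces to 92 mod 40 = 12; 35^12 ≡ 4 (mod 41).
Combine by CRT: x ≡ 40 (mod 43), x ≡ 4 (mod 41) ⇒ x ≡ 1029 (mod 1763).

1029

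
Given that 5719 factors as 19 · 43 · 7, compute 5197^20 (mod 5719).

Mod 19: 5197 ≡ 10; by Fermat, exponent reduces to 20 mod 18 = 2; 10^2 ≡ 5 (mod 19).
Mod 43: 5197 ≡ 37; 37^20 ≡ 36 (mod 43).
Mod 7: 5197 ≡ 3; by Fermat, exponent reduces to 20 mod 6 = 2; 3^2 ≡ 2 (mod 7).
Combine by CRT: x ≡ 5 (mod 19), x ≡ 36 (mod 43), x ≡ 2 (mod 7) ⇒ x ≡ 3691 (mod 5719).

3691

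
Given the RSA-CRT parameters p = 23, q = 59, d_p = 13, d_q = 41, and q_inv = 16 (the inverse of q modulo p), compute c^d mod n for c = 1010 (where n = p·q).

1307

m₁ = c^(d_p) mod p: c ≡ 21 (mod 23), and 21^13 mod 23 = 19.
m₂ = c^(d_q) mod q: c ≡ 7 (mod 59), and 7^41 mod 59 = 9.
h = q_inv·(m₁ − m₂) mod p = 16·(19 − 9) mod 23 = 22.
m = m₂ + h·q = 9 + 22·59 = 1307.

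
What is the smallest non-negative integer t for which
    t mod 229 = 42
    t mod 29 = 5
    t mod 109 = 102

337130

The moduli are pairwise coprime; N = 229·29·109 = 723869.
N/229 = 3161; 3161 ≡ 184 (mod 229); 184·173 ≡ 1, so inverse 173.
N/29 = 24961; 24961 ≡ 21 (mod 29); 21·18 ≡ 1, so inverse 18.
N/109 = 6641; 6641 ≡ 101 (mod 109); 101·68 ≡ 1, so inverse 68.
t ≡ 42·3161·173 + 5·24961·18 + 102·6641·68 = 71276292.
71276292 mod 723869 = 337130.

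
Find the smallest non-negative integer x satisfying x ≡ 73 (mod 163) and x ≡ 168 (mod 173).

From x ≡ 73 (mod 163) write x = 73 + 163t. Substituting into x ≡ 168 (mod 173) gives 163t ≡ 95 (mod 173), and since 163⁻¹ ≡ 121 (mod 173), t ≡ 77. Hence x ≡ 73 + 163·77 = 12624 (mod 28199).

12624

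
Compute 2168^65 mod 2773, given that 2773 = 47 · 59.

1793

Mod 47: 2168 ≡ 6; by Fermat, exponent reduces to 65 mod 46 = 19; 6^19 ≡ 7 (mod 47).
Mod 59: 2168 ≡ 44; by Fermat, exponent reduces to 65 mod 58 = 7; 44^7 ≡ 23 (mod 59).
Combine by CRT: x ≡ 7 (mod 47), x ≡ 23 (mod 59) ⇒ x ≡ 1793 (mod 2773).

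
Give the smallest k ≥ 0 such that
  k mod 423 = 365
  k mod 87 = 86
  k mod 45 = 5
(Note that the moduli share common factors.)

19400

gcd(423, 87) = 3 and 3 | (86 − 365), so the pair is consistent; merging gives k ≡ 7133 (mod 12267), where 12267 = lcm(423, 87).
gcd(12267, 45) = 9 and 9 | (5 − 7133), so the pair is consistent; merging gives k ≡ 19400 (mod 61335), where 61335 = lcm(12267, 45).
The solution is unique modulo lcm(423, 87, 45) = 61335.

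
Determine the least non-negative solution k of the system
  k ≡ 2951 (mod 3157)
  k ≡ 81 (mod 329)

94504

Combine the congruences pairwise.
gcd(3157, 329) = 7 and 7 | (81 − 2951), so the pair is consistent; merging gives k ≡ 94504 (mod 148379), where 148379 = lcm(3157, 329).
The solution is unique modulo lcm(3157, 329) = 148379.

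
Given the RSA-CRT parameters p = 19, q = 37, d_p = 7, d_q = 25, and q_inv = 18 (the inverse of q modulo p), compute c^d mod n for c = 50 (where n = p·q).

m₁ = c^(d_p) mod p: c ≡ 12 (mod 19), and 12^7 mod 19 = 12.
m₂ = c^(d_q) mod q: c ≡ 13 (mod 37), and 13^25 mod 37 = 5.
h = q_inv·(m₁ − m₂) mod p = 18·(12 − 5) mod 19 = 12.
m = m₂ + h·q = 5 + 12·37 = 449.

449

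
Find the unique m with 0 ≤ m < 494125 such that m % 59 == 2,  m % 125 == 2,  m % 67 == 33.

The moduli are pairwise coprime; N = 59·125·67 = 494125.
N/59 = 8375; 8375 ≡ 56 (mod 59); 56·39 ≡ 1, so inverse 39.
N/125 = 3953; 3953 ≡ 78 (mod 125); 78·117 ≡ 1, so inverse 117.
N/67 = 7375; 7375 ≡ 5 (mod 67); 5·27 ≡ 1, so inverse 27.
m ≡ 2·8375·39 + 2·3953·117 + 33·7375·27 = 8149377.
8149377 mod 494125 = 243377.

243377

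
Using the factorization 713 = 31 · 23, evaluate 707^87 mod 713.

Mod 31: 707 ≡ 25; by Fermat, exponent reduces to 87 mod 30 = 27; 25^27 ≡ 1 (mod 31).
Mod 23: 707 ≡ 17; by Fermat, exponent reduces to 87 mod 22 = 21; 17^21 ≡ 19 (mod 23).
Combine by CRT: x ≡ 1 (mod 31), x ≡ 19 (mod 23) ⇒ x ≡ 249 (mod 713).

249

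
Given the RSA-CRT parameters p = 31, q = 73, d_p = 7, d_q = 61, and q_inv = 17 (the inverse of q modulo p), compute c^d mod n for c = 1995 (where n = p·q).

2214

m₁ = c^(d_p) mod p: c ≡ 11 (mod 31), and 11^7 mod 31 = 13.
m₂ = c^(d_q) mod q: c ≡ 24 (mod 73), and 24^61 mod 73 = 24.
h = q_inv·(m₁ − m₂) mod p = 17·(13 − 24) mod 31 = 30.
m = m₂ + h·q = 24 + 30·73 = 2214.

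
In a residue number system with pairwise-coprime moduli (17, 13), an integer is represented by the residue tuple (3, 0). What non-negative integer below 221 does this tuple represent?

Combine the congruences pairwise.
From x ≡ 3 (mod 17) write x = 3 + 17t. Substituting into x ≡ 0 (mod 13) gives 17t ≡ 10 (mod 13), and since 4⁻¹ ≡ 10 (mod 13), t ≡ 9. Hence x ≡ 3 + 17·9 = 156 (mod 221).

156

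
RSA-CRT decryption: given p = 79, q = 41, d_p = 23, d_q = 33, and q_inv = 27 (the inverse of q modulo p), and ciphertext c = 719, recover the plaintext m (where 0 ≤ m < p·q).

m₁ = c^(d_p) mod p: c ≡ 8 (mod 79), and 8^23 mod 79 = 52.
m₂ = c^(d_q) mod q: c ≡ 22 (mod 41), and 22^33 mod 41 = 15.
h = q_inv·(m₁ − m₂) mod p = 27·(52 − 15) mod 79 = 51.
m = m₂ + h·q = 15 + 51·41 = 2106.

2106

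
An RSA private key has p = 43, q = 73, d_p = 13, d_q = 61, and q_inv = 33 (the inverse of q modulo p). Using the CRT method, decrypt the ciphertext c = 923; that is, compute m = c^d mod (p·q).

m₁ = c^(d_p) mod p: c ≡ 20 (mod 43), and 20^13 mod 43 = 19.
m₂ = c^(d_q) mod q: c ≡ 47 (mod 73), and 47^61 mod 73 = 62.
h = q_inv·(m₁ − m₂) mod p = 33·(19 − 62) mod 43 = 0.
m = m₂ + h·q = 62 + 0·73 = 62.

62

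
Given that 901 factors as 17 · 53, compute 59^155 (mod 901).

274

Mod 17: 59 ≡ 8; by Fermat, exponent reduces to 155 mod 16 = 11; 8^11 ≡ 2 (mod 17).
Mod 53: 59 ≡ 6; by Fermat, exponent reduces to 155 mod 52 = 51; 6^51 ≡ 9 (mod 53).
Combine by CRT: x ≡ 2 (mod 17), x ≡ 9 (mod 53) ⇒ x ≡ 274 (mod 901).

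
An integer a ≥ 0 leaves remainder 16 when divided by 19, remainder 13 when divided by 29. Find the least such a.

187

From a ≡ 16 (mod 19) write a = 16 + 19t. Substituting into a ≡ 13 (mod 29) gives 19t ≡ 26 (mod 29), and since 19⁻¹ ≡ 26 (mod 29), t ≡ 9. Hence a ≡ 16 + 19·9 = 187 (mod 551).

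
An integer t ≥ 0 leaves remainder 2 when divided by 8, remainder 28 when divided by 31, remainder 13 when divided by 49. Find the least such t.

From t ≡ 2 (mod 8) write t = 2 + 8s. Substituting into t ≡ 28 (mod 31) gives 8s ≡ 26 (mod 31), and since 8⁻¹ ≡ 4 (mod 31), s ≡ 11. Hence t ≡ 2 + 8·11 = 90 (mod 248).
From t ≡ 90 (mod 248) write t = 90 + 248s. Substituting into t ≡ 13 (mod 49) gives 248s ≡ 21 (mod 49), and since 3⁻¹ ≡ 33 (mod 49), s ≡ 7. Hence t ≡ 90 + 248·7 = 1826 (mod 12152).

1826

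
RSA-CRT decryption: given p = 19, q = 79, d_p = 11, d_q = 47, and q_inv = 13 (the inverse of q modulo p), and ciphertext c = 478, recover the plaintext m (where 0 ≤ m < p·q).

124

m₁ = c^(d_p) mod p: c ≡ 3 (mod 19), and 3^11 mod 19 = 10.
m₂ = c^(d_q) mod q: c ≡ 4 (mod 79), and 4^47 mod 79 = 45.
h = q_inv·(m₁ − m₂) mod p = 13·(10 − 45) mod 19 = 1.
m = m₂ + h·q = 45 + 1·79 = 124.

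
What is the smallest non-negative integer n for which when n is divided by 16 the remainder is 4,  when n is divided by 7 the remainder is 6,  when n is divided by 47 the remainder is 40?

2484

From n ≡ 4 (mod 16) write n = 4 + 16t. Substituting into n ≡ 6 (mod 7) gives 16t ≡ 2 (mod 7), and since 2⁻¹ ≡ 4 (mod 7), t ≡ 1. Hence n ≡ 4 + 16·1 = 20 (mod 112).
From n ≡ 20 (mod 112) write n = 20 + 112t. Substituting into n ≡ 40 (mod 47) gives 112t ≡ 20 (mod 47), and since 18⁻¹ ≡ 34 (mod 47), t ≡ 22. Hence n ≡ 20 + 112·22 = 2484 (mod 5264).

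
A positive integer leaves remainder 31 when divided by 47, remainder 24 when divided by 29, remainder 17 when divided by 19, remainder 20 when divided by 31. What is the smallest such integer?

55820

From x ≡ 31 (mod 47) write x = 31 + 47t. Substituting into x ≡ 24 (mod 29) gives 47t ≡ 22 (mod 29), and since 18⁻¹ ≡ 21 (mod 29), t ≡ 27. Hence x ≡ 31 + 47·27 = 1300 (mod 1363).
From x ≡ 1300 (mod 1363) write x = 1300 + 1363t. Substituting into x ≡ 17 (mod 19) gives 1363t ≡ 9 (mod 19), and since 14⁻¹ ≡ 15 (mod 19), t ≡ 2. Hence x ≡ 1300 + 1363·2 = 4026 (mod 25897).
From x ≡ 4026 (mod 25897) write x = 4026 + 25897t. Substituting into x ≡ 20 (mod 31) gives 25897t ≡ 24 (mod 31), and since 12⁻¹ ≡ 13 (mod 31), t ≡ 2. Hence x ≡ 4026 + 25897·2 = 55820 (mod 802807).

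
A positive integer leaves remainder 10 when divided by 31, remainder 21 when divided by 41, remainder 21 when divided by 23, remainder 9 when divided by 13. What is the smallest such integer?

50943

The moduli are pairwise coprime; M = 31·41·23·13 = 380029.
M/31 = 12259; 12259 ≡ 14 (mod 31); 14·20 ≡ 1, so inverse 20.
M/41 = 9269; 9269 ≡ 3 (mod 41); 3·14 ≡ 1, so inverse 14.
M/23 = 16523; 16523 ≡ 9 (mod 23); 9·18 ≡ 1, so inverse 18.
M/13 = 29233; 29233 ≡ 9 (mod 13); 9·3 ≡ 1, so inverse 3.
N ≡ 10·12259·20 + 21·9269·14 + 21·16523·18 + 9·29233·3 = 12211871.
12211871 mod 380029 = 50943.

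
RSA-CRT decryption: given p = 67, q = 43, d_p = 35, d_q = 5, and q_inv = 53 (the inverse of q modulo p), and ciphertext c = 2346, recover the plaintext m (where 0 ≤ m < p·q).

m₁ = c^(d_p) mod p: c ≡ 1 (mod 67), and 1^35 mod 67 = 1.
m₂ = c^(d_q) mod q: c ≡ 24 (mod 43), and 24^5 mod 43 = 13.
h = q_inv·(m₁ − m₂) mod p = 53·(1 − 13) mod 67 = 34.
m = m₂ + h·q = 13 + 34·43 = 1475.

1475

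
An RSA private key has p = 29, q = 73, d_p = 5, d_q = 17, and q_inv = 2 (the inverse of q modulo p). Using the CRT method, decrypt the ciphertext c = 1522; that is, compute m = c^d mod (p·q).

686

m₁ = c^(d_p) mod p: c ≡ 14 (mod 29), and 14^5 mod 29 = 19.
m₂ = c^(d_q) mod q: c ≡ 62 (mod 73), and 62^17 mod 73 = 29.
h = q_inv·(m₁ − m₂) mod p = 2·(19 − 29) mod 29 = 9.
m = m₂ + h·q = 29 + 9·73 = 686.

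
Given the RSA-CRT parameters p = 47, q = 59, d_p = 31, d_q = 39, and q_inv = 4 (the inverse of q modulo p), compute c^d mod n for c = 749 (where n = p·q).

1805

m₁ = c^(d_p) mod p: c ≡ 44 (mod 47), and 44^31 mod 47 = 19.
m₂ = c^(d_q) mod q: c ≡ 41 (mod 59), and 41^39 mod 59 = 35.
h = q_inv·(m₁ − m₂) mod p = 4·(19 − 35) mod 47 = 30.
m = m₂ + h·q = 35 + 30·59 = 1805.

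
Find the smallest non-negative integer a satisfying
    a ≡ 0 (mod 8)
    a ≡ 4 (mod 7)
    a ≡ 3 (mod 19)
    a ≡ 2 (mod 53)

41024

From a ≡ 0 (mod 8) write a = 0 + 8t. Substituting into a ≡ 4 (mod 7) gives 8t ≡ 4 (mod 7), and since 1⁻¹ ≡ 1 (mod 7), t ≡ 4. Hence a ≡ 0 + 8·4 = 32 (mod 56).
From a ≡ 32 (mod 56) write a = 32 + 56t. Substituting into a ≡ 3 (mod 19) gives 56t ≡ 9 (mod 19), and since 18⁻¹ ≡ 18 (mod 19), t ≡ 10. Hence a ≡ 32 + 56·10 = 592 (mod 1064).
From a ≡ 592 (mod 1064) write a = 592 + 1064t. Substituting into a ≡ 2 (mod 53) gives 1064t ≡ 46 (mod 53), and since 4⁻¹ ≡ 40 (mod 53), t ≡ 38. Hence a ≡ 592 + 1064·38 = 41024 (mod 56392).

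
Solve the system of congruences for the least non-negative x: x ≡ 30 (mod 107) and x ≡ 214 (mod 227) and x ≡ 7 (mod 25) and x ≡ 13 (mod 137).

The moduli are pairwise coprime; N = 107·227·25·137 = 83189825.
N/107 = 777475; 777475 ≡ 13 (mod 107); 13·33 ≡ 1, so inverse 33.
N/227 = 366475; 366475 ≡ 97 (mod 227); 97·110 ≡ 1, so inverse 110.
N/25 = 3327593; 3327593 ≡ 18 (mod 25); 18·7 ≡ 1, so inverse 7.
N/137 = 607225; 607225 ≡ 41 (mod 137); 41·127 ≡ 1, so inverse 127.
x ≡ 30·777475·33 + 214·366475·110 + 7·3327593·7 + 13·607225·127 = 10562102282.
10562102282 mod 83189825 = 80184332.

80184332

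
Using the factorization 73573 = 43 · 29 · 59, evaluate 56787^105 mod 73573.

Mod 43: 56787 ≡ 27; by Fermat, exponent reduces to 105 mod 42 = 21; 27^21 ≡ 42 (mod 43).
Mod 29: 56787 ≡ 5; by Fermat, exponent reduces to 105 mod 28 = 21; 5^21 ≡ 28 (mod 29).
Mod 59: 56787 ≡ 29; by Fermat, exponent reduces to 105 mod 58 = 47; 29^47 ≡ 17 (mod 59).
Combine by CRT: x ≡ 42 (mod 43), x ≡ 28 (mod 29), x ≡ 17 (mod 59) ⇒ x ≡ 21198 (mod 73573).

21198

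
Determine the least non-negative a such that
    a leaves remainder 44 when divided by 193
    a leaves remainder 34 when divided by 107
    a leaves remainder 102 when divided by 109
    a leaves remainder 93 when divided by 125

52118343

The moduli are pairwise coprime; N = 193·107·109·125 = 281369875.
N/193 = 1457875; 1457875 ≡ 146 (mod 193); 146·78 ≡ 1, so inverse 78.
N/107 = 2629625; 2629625 ≡ 100 (mod 107); 100·61 ≡ 1, so inverse 61.
N/109 = 2581375; 2581375 ≡ 37 (mod 109); 37·56 ≡ 1, so inverse 56.
N/125 = 2250959; 2250959 ≡ 84 (mod 125); 84·64 ≡ 1, so inverse 64.
a ≡ 44·1457875·78 + 34·2629625·61 + 102·2581375·56 + 93·2250959·64 = 38599791218.
38599791218 mod 281369875 = 52118343.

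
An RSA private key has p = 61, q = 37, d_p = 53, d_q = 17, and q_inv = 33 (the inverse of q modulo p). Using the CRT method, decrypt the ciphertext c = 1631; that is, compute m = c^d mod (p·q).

1468

m₁ = c^(d_p) mod p: c ≡ 45 (mod 61), and 45^53 mod 61 = 4.
m₂ = c^(d_q) mod q: c ≡ 3 (mod 37), and 3^17 mod 37 = 25.
h = q_inv·(m₁ − m₂) mod p = 33·(4 − 25) mod 61 = 39.
m = m₂ + h·q = 25 + 39·37 = 1468.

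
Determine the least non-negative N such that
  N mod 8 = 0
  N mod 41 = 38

From N ≡ 0 (mod 8) write N = 0 + 8t. Substituting into N ≡ 38 (mod 41) gives 8t ≡ 38 (mod 41), and since 8⁻¹ ≡ 36 (mod 41), t ≡ 15. Hence N ≡ 0 + 8·15 = 120 (mod 328).

120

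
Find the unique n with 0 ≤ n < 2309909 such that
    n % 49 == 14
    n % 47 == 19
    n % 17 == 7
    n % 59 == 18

Combine the congruences pairwise.
From n ≡ 14 (mod 49) write n = 14 + 49t. Substituting into n ≡ 19 (mod 47) gives 49t ≡ 5 (mod 47), and since 2⁻¹ ≡ 24 (mod 47), t ≡ 26. Hence n ≡ 14 + 49·26 = 1288 (mod 2303).
From n ≡ 1288 (mod 2303) write n = 1288 + 2303t. Substituting into n ≡ 7 (mod 17) gives 2303t ≡ 11 (mod 17), and since 8⁻¹ ≡ 15 (mod 17), t ≡ 12. Hence n ≡ 1288 + 2303·12 = 28924 (mod 39151).
From n ≡ 28924 (mod 39151) write n = 28924 + 39151t. Substituting into n ≡ 18 (mod 59) gives 39151t ≡ 4 (mod 59), and since 34⁻¹ ≡ 33 (mod 59), t ≡ 14. Hence n ≡ 28924 + 39151·14 = 577038 (mod 2309909).

577038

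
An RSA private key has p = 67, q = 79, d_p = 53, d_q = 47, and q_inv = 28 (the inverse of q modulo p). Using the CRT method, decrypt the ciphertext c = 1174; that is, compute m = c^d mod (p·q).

2879

m₁ = c^(d_p) mod p: c ≡ 35 (mod 67), and 35^53 mod 67 = 65.
m₂ = c^(d_q) mod q: c ≡ 68 (mod 79), and 68^47 mod 79 = 35.
h = q_inv·(m₁ − m₂) mod p = 28·(65 − 35) mod 67 = 36.
m = m₂ + h·q = 35 + 36·79 = 2879.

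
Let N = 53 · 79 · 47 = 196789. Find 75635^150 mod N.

Mod 53: 75635 ≡ 4; by Fermat, exponent reduces to 150 mod 52 = 46; 4^46 ≡ 46 (mod 53).
Mod 79: 75635 ≡ 32; by Fermat, exponent reduces to 150 mod 78 = 72; 32^72 ≡ 38 (mod 79).
Mod 47: 75635 ≡ 12; by Fermat, exponent reduces to 150 mod 46 = 12; 12^12 ≡ 24 (mod 47).
Combine by CRT: x ≡ 46 (mod 53), x ≡ 38 (mod 79), x ≡ 24 (mod 47) ⇒ x ≡ 28083 (mod 196789).

28083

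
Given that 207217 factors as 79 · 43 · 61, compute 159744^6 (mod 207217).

Mod 79: 159744 ≡ 6; 6^6 ≡ 46 (mod 79).
Mod 43: 159744 ≡ 42; 42^6 ≡ 1 (mod 43).
Mod 61: 159744 ≡ 46; 46^6 ≡ 34 (mod 61).
Combine by CRT: x ≡ 46 (mod 79), x ≡ 1 (mod 43), x ≡ 34 (mod 61) ⇒ x ≡ 104405 (mod 207217).

104405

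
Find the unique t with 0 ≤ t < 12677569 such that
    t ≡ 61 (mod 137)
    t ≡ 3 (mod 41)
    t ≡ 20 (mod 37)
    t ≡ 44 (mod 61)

8165809

The moduli are pairwise coprime; N = 137·41·37·61 = 12677569.
N/137 = 92537; 92537 ≡ 62 (mod 137); 62·42 ≡ 1, so inverse 42.
N/41 = 309209; 309209 ≡ 28 (mod 41); 28·22 ≡ 1, so inverse 22.
N/37 = 342637; 342637 ≡ 17 (mod 37); 17·24 ≡ 1, so inverse 24.
N/61 = 207829; 207829 ≡ 2 (mod 61); 2·31 ≡ 1, so inverse 31.
t ≡ 61·92537·42 + 3·309209·22 + 20·342637·24 + 44·207829·31 = 705432104.
705432104 mod 12677569 = 8165809.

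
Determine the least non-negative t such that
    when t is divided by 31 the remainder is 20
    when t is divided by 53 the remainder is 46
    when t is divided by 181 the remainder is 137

The moduli are pairwise coprime; N = 31·53·181 = 297383.
N/31 = 9593; 9593 ≡ 14 (mod 31); 14·20 ≡ 1, so inverse 20.
N/53 = 5611; 5611 ≡ 46 (mod 53); 46·15 ≡ 1, so inverse 15.
N/181 = 1643; 1643 ≡ 14 (mod 181); 14·13 ≡ 1, so inverse 13.
t ≡ 20·9593·20 + 46·5611·15 + 137·1643·13 = 10634973.
10634973 mod 297383 = 226568.

226568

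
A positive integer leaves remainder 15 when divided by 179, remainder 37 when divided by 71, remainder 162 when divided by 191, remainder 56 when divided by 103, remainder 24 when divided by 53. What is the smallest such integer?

2706151192

From N ≡ 15 (mod 179) write N = 15 + 179t. Substituting into N ≡ 37 (mod 71) gives 179t ≡ 22 (mod 71), and since 37⁻¹ ≡ 48 (mod 71), t ≡ 62. Hence N ≡ 15 + 179·62 = 11113 (mod 12709).
From N ≡ 11113 (mod 12709) write N = 11113 + 12709t. Substituting into N ≡ 162 (mod 191) gives 12709t ≡ 127 (mod 191), and since 103⁻¹ ≡ 102 (mod 191), t ≡ 157. Hence N ≡ 11113 + 12709·157 = 2006426 (mod 2427419).
From N ≡ 2006426 (mod 2427419) write N = 2006426 + 2427419t. Substituting into N ≡ 56 (mod 103) gives 2427419t ≡ 70 (mod 103), and since 18⁻¹ ≡ 63 (mod 103), t ≡ 84. Hence N ≡ 2006426 + 2427419·84 = 205909622 (mod 250024157).
From N ≡ 205909622 (mod 250024157) write N = 205909622 + 250024157t. Substituting into N ≡ 24 (mod 53) gives 250024157t ≡ 13 (mod 53), and since 49⁻¹ ≡ 13 (mod 53), t ≡ 10. Hence N ≡ 205909622 + 250024157·10 = 2706151192 (mod 13251280321).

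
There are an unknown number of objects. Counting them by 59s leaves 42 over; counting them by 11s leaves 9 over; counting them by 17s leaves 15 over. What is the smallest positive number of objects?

From N ≡ 42 (mod 59) write N = 42 + 59t. Substituting into N ≡ 9 (mod 11) gives 59t ≡ 0 (mod 11), and since 4⁻¹ ≡ 3 (mod 11), t ≡ 0. Hence N ≡ 42 + 59·0 = 42 (mod 649).
From N ≡ 42 (mod 649) write N = 42 + 649t. Substituting into N ≡ 15 (mod 17) gives 649t ≡ 7 (mod 17), and since 3⁻¹ ≡ 6 (mod 17), t ≡ 8. Hence N ≡ 42 + 649·8 = 5234 (mod 11033).

5234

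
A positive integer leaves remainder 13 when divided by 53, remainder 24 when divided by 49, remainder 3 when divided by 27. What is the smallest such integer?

The moduli are pairwise coprime; M = 53·49·27 = 70119.
M/53 = 1323; 1323 ≡ 51 (mod 53); 51·26 ≡ 1, so inverse 26.
M/49 = 1431; 1431 ≡ 10 (mod 49); 10·5 ≡ 1, so inverse 5.
M/27 = 2597; 2597 ≡ 5 (mod 27); 5·11 ≡ 1, so inverse 11.
N ≡ 13·1323·26 + 24·1431·5 + 3·2597·11 = 704595.
704595 mod 70119 = 3405.

3405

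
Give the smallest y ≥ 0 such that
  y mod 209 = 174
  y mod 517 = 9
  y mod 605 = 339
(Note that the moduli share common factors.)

33614

gcd(209, 517) = 11 and 11 | (9 − 174), so the pair is consistent; merging gives y ≡ 4145 (mod 9823), where 9823 = lcm(209, 517).
gcd(9823, 605) = 11 and 11 | (339 − 4145), so the pair is consistent; merging gives y ≡ 33614 (mod 540265), where 540265 = lcm(9823, 605).
The solution is unique modulo lcm(209, 517, 605) = 540265.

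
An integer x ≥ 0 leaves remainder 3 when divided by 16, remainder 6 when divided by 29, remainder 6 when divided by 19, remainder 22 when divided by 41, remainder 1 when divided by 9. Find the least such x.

Combine the congruences pairwise.
From x ≡ 3 (mod 16) write x = 3 + 16t. Substituting into x ≡ 6 (mod 29) gives 16t ≡ 3 (mod 29), and since 16⁻¹ ≡ 20 (mod 29), t ≡ 2. Hence x ≡ 3 + 16·2 = 35 (mod 464).
From x ≡ 35 (mod 464) write x = 35 + 464t. Substituting into x ≡ 6 (mod 19) gives 464t ≡ 9 (mod 19), and since 8⁻¹ ≡ 12 (mod 19), t ≡ 13. Hence x ≡ 35 + 464·13 = 6067 (mod 8816).
From x ≡ 6067 (mod 8816) write x = 6067 + 8816t. Substituting into x ≡ 22 (mod 41) gives 8816t ≡ 23 (mod 41), and since 1⁻¹ ≡ 1 (mod 41), t ≡ 23. Hence x ≡ 6067 + 8816·23 = 208835 (mod 361456).
From x ≡ 208835 (mod 361456) write x = 208835 + 361456t. Substituting into x ≡ 1 (mod 9) gives 361456t ≡ 2 (mod 9), and since 7⁻¹ ≡ 4 (mod 9), t ≡ 8. Hence x ≡ 208835 + 361456·8 = 3100483 (mod 3253104).

3100483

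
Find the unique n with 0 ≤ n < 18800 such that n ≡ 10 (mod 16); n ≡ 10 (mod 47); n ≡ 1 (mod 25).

6026

From n ≡ 10 (mod 16) write n = 10 + 16t. Substituting into n ≡ 10 (mod 47) gives 16t ≡ 0 (mod 47), and since 16⁻¹ ≡ 3 (mod 47), t ≡ 0. Hence n ≡ 10 + 16·0 = 10 (mod 752).
From n ≡ 10 (mod 752) write n = 10 + 752t. Substituting into n ≡ 1 (mod 25) gives 752t ≡ 16 (mod 25), and since 2⁻¹ ≡ 13 (mod 25), t ≡ 8. Hence n ≡ 10 + 752·8 = 6026 (mod 18800).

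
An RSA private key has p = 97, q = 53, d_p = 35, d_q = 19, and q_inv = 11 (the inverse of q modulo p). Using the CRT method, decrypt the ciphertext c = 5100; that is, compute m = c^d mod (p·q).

1610

m₁ = c^(d_p) mod p: c ≡ 56 (mod 97), and 56^35 mod 97 = 58.
m₂ = c^(d_q) mod q: c ≡ 12 (mod 53), and 12^19 mod 53 = 20.
h = q_inv·(m₁ − m₂) mod p = 11·(58 − 20) mod 97 = 30.
m = m₂ + h·q = 20 + 30·53 = 1610.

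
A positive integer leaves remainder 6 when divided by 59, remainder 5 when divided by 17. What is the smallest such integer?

From m ≡ 6 (mod 59) write m = 6 + 59t. Substituting into m ≡ 5 (mod 17) gives 59t ≡ 16 (mod 17), and since 8⁻¹ ≡ 15 (mod 17), t ≡ 2. Hence m ≡ 6 + 59·2 = 124 (mod 1003).

124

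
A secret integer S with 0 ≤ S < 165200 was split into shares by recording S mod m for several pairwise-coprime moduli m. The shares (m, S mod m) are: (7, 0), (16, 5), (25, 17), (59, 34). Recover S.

31717

Combine the congruences pairwise.
From S ≡ 0 (mod 7) write S = 0 + 7t. Substituting into S ≡ 5 (mod 16) gives 7t ≡ 5 (mod 16), and since 7⁻¹ ≡ 7 (mod 16), t ≡ 3. Hence S ≡ 0 + 7·3 = 21 (mod 112).
From S ≡ 21 (mod 112) write S = 21 + 112t. Substituting into S ≡ 17 (mod 25) gives 112t ≡ 21 (mod 25), and since 12⁻¹ ≡ 23 (mod 25), t ≡ 8. Hence S ≡ 21 + 112·8 = 917 (mod 2800).
From S ≡ 917 (mod 2800) write S = 917 + 2800t. Substituting into S ≡ 34 (mod 59) gives 2800t ≡ 2 (mod 59), and since 27⁻¹ ≡ 35 (mod 59), t ≡ 11. Hence S ≡ 917 + 2800·11 = 31717 (mod 165200).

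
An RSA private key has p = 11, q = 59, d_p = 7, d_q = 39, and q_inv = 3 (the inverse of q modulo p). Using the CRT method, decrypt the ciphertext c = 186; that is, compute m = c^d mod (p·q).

395

m₁ = c^(d_p) mod p: c ≡ 10 (mod 11), and 10^7 mod 11 = 10.
m₂ = c^(d_q) mod q: c ≡ 9 (mod 59), and 9^39 mod 59 = 41.
h = q_inv·(m₁ − m₂) mod p = 3·(10 − 41) mod 11 = 6.
m = m₂ + h·q = 41 + 6·59 = 395.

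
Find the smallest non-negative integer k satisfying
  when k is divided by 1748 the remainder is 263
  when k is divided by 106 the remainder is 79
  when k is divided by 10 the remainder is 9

Combine the congruences pairwise.
gcd(1748, 106) = 2 and 2 | (79 − 263), so the pair is consistent; merging gives k ≡ 43963 (mod 92644), where 92644 = lcm(1748, 106).
gcd(92644, 10) = 2 and 2 | (9 − 43963), so the pair is consistent; merging gives k ≡ 414539 (mod 463220), where 463220 = lcm(92644, 10).
The solution is unique modulo lcm(1748, 106, 10) = 463220.

414539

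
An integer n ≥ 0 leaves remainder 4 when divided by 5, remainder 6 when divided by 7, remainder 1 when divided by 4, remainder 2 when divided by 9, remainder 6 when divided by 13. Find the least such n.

From n ≡ 4 (mod 5) write n = 4 + 5t. Substituting into n ≡ 6 (mod 7) gives 5t ≡ 2 (mod 7), and since 5⁻¹ ≡ 3 (mod 7), t ≡ 6. Hence n ≡ 4 + 5·6 = 34 (mod 35).
From n ≡ 34 (mod 35) write n = 34 + 35t. Substituting into n ≡ 1 (mod 4) gives 35t ≡ 3 (mod 4), and since 3⁻¹ ≡ 3 (mod 4), t ≡ 1. Hence n ≡ 34 + 35·1 = 69 (mod 140).
From n ≡ 69 (mod 140) write n = 69 + 140t. Substituting into n ≡ 2 (mod 9) gives 140t ≡ 5 (mod 9), and since 5⁻¹ ≡ 2 (mod 9), t ≡ 1. Hence n ≡ 69 + 140·1 = 209 (mod 1260).
From n ≡ 209 (mod 1260) write n = 209 + 1260t. Substituting into n ≡ 6 (mod 13) gives 1260t ≡ 5 (mod 13), and since 12⁻¹ ≡ 12 (mod 13), t ≡ 8. Hence n ≡ 209 + 1260·8 = 10289 (mod 16380).

10289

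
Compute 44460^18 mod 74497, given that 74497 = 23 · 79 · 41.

Mod 23: 44460 ≡ 1; 1^18 ≡ 1 (mod 23).
Mod 79: 44460 ≡ 62; 62^18 ≡ 10 (mod 79).
Mod 41: 44460 ≡ 16; 16^18 ≡ 37 (mod 41).
Combine by CRT: x ≡ 1 (mod 23), x ≡ 10 (mod 79), x ≡ 37 (mod 41) ⇒ x ≡ 64079 (mod 74497).

64079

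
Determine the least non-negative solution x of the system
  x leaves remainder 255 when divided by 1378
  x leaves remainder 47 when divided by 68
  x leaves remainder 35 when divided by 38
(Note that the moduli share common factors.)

Combine the congruences pairwise.
gcd(1378, 68) = 2 and 2 | (47 − 255), so the pair is consistent; merging gives x ≡ 41595 (mod 46852), where 46852 = lcm(1378, 68).
gcd(46852, 38) = 2 and 2 | (35 − 41595), so the pair is consistent; merging gives x ≡ 650671 (mod 890188), where 890188 = lcm(46852, 38).
The solution is unique modulo lcm(1378, 68, 38) = 890188.

650671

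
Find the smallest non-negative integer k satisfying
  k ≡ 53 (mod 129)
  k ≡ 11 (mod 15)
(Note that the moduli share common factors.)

311

gcd(129, 15) = 3 and 3 | (11 − 53), so the pair is consistent; merging gives k ≡ 311 (mod 645), where 645 = lcm(129, 15).
The solution is unique modulo lcm(129, 15) = 645.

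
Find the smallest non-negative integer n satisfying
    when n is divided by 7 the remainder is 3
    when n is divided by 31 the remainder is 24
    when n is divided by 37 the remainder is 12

6968

The moduli are pairwise coprime; M = 7·31·37 = 8029.
M/7 = 1147; 1147 ≡ 6 (mod 7); 6·6 ≡ 1, so inverse 6.
M/31 = 259; 259 ≡ 11 (mod 31); 11·17 ≡ 1, so inverse 17.
M/37 = 217; 217 ≡ 32 (mod 37); 32·22 ≡ 1, so inverse 22.
n ≡ 3·1147·6 + 24·259·17 + 12·217·22 = 183606.
183606 mod 8029 = 6968.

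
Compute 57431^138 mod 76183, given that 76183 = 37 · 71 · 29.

26280

Mod 37: 57431 ≡ 7; by Fermat, exponent reduces to 138 mod 36 = 30; 7^30 ≡ 10 (mod 37).
Mod 71: 57431 ≡ 63; by Fermat, exponent reduces to 138 mod 70 = 68; 63^68 ≡ 10 (mod 71).
Mod 29: 57431 ≡ 11; by Fermat, exponent reduces to 138 mod 28 = 26; 11^26 ≡ 6 (mod 29).
Combine by CRT: x ≡ 10 (mod 37), x ≡ 10 (mod 71), x ≡ 6 (mod 29) ⇒ x ≡ 26280 (mod 76183).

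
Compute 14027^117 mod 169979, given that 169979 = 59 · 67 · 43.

23408

Mod 59: 14027 ≡ 44; by Fermat, exponent reduces to 117 mod 58 = 1; 44^1 ≡ 44 (mod 59).
Mod 67: 14027 ≡ 24; by Fermat, exponent reduces to 117 mod 66 = 51; 24^51 ≡ 25 (mod 67).
Mod 43: 14027 ≡ 9; by Fermat, exponent reduces to 117 mod 42 = 33; 9^33 ≡ 16 (mod 43).
Combine by CRT: x ≡ 44 (mod 59), x ≡ 25 (mod 67), x ≡ 16 (mod 43) ⇒ x ≡ 23408 (mod 169979).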